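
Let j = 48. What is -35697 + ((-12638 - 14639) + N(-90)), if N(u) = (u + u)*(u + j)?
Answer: -55414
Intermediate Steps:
N(u) = 2*u*(48 + u) (N(u) = (u + u)*(u + 48) = (2*u)*(48 + u) = 2*u*(48 + u))
-35697 + ((-12638 - 14639) + N(-90)) = -35697 + ((-12638 - 14639) + 2*(-90)*(48 - 90)) = -35697 + (-27277 + 2*(-90)*(-42)) = -35697 + (-27277 + 7560) = -35697 - 19717 = -55414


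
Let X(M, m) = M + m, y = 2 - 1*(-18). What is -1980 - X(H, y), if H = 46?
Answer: -2046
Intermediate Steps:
y = 20 (y = 2 + 18 = 20)
-1980 - X(H, y) = -1980 - (46 + 20) = -1980 - 1*66 = -1980 - 66 = -2046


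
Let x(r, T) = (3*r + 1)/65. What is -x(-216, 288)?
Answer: 647/65 ≈ 9.9538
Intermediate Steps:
x(r, T) = 1/65 + 3*r/65 (x(r, T) = (1 + 3*r)*(1/65) = 1/65 + 3*r/65)
-x(-216, 288) = -(1/65 + (3/65)*(-216)) = -(1/65 - 648/65) = -1*(-647/65) = 647/65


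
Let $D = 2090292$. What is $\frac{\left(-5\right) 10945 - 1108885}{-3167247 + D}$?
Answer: $\frac{77574}{71797} \approx 1.0805$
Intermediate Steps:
$\frac{\left(-5\right) 10945 - 1108885}{-3167247 + D} = \frac{\left(-5\right) 10945 - 1108885}{-3167247 + 2090292} = \frac{-54725 - 1108885}{-1076955} = \left(-1163610\right) \left(- \frac{1}{1076955}\right) = \frac{77574}{71797}$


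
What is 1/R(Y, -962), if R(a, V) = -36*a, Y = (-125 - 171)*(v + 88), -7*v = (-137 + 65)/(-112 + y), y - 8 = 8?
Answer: 7/6556104 ≈ 1.0677e-6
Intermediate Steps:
y = 16 (y = 8 + 8 = 16)
v = -3/28 (v = -(-137 + 65)/(7*(-112 + 16)) = -(-72)/(7*(-96)) = -(-72)*(-1)/(7*96) = -1/7*3/4 = -3/28 ≈ -0.10714)
Y = -182114/7 (Y = (-125 - 171)*(-3/28 + 88) = -296*2461/28 = -182114/7 ≈ -26016.)
1/R(Y, -962) = 1/(-36*(-182114/7)) = 1/(6556104/7) = 7/6556104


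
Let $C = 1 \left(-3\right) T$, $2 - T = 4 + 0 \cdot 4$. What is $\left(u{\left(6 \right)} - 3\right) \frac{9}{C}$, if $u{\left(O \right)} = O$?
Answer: $\frac{9}{2} \approx 4.5$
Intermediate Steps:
$T = -2$ ($T = 2 - \left(4 + 0 \cdot 4\right) = 2 - \left(4 + 0\right) = 2 - 4 = -2$)
$C = 6$ ($C = 1 \left(-3\right) \left(-2\right) = \left(-3\right) \left(-2\right) = 6$)
$\left(u{\left(6 \right)} - 3\right) \frac{9}{C} = \left(6 - 3\right) \frac{9}{6} = 3 \cdot 9 \cdot \frac{1}{6} = 3 \cdot \frac{3}{2} = \frac{9}{2}$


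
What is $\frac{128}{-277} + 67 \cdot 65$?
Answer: $\frac{1206207}{277} \approx 4354.5$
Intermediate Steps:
$\frac{128}{-277} + 67 \cdot 65 = 128 \left(- \frac{1}{277}\right) + 4355 = - \frac{128}{277} + 4355 = \frac{1206207}{277}$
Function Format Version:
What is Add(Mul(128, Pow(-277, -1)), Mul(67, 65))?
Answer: Rational(1206207, 277) ≈ 4354.5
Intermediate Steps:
Add(Mul(128, Pow(-277, -1)), Mul(67, 65)) = Add(Mul(128, Rational(-1, 277)), 4355) = Add(Rational(-128, 277), 4355) = Rational(1206207, 277)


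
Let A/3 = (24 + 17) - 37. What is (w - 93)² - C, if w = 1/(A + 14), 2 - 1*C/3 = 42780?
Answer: 92595673/676 ≈ 1.3698e+5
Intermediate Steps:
C = -128334 (C = 6 - 3*42780 = 6 - 128340 = -128334)
A = 12 (A = 3*((24 + 17) - 37) = 3*(41 - 37) = 3*4 = 12)
w = 1/26 (w = 1/(12 + 14) = 1/26 ≈ 0.038462)
(w - 93)² - C = (1/26 - 93)² - 1*(-128334) = (-2417/26)² + 128334 = 5841889/676 + 128334 = 92595673/676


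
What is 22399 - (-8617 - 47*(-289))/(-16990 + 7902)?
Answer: 101783539/4544 ≈ 22400.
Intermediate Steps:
22399 - (-8617 - 47*(-289))/(-16990 + 7902) = 22399 - (-8617 + 13583)/(-9088) = 22399 - 4966*(-1)/9088 = 22399 - 1*(-2483/4544) = 22399 + 2483/4544 = 101783539/4544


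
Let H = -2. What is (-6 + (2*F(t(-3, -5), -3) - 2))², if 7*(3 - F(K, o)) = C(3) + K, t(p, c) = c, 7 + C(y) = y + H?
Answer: 64/49 ≈ 1.3061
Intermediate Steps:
C(y) = -9 + y (C(y) = -7 + (y - 2) = -7 + (-2 + y) = -9 + y)
F(K, o) = 27/7 - K/7 (F(K, o) = 3 - ((-9 + 3) + K)/7 = 3 - (-6 + K)/7 = 3 + (6/7 - K/7) = 27/7 - K/7)
(-6 + (2*F(t(-3, -5), -3) - 2))² = (-6 + (2*(27/7 - ⅐*(-5)) - 2))² = (-6 + (2*(27/7 + 5/7) - 2))² = (-6 + (2*(32/7) - 2))² = (-6 + (64/7 - 2))² = (-6 + 50/7)² = (8/7)² = 64/49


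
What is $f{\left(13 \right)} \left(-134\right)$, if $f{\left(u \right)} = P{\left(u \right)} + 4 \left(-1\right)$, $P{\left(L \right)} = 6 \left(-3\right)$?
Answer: $2948$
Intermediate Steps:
$P{\left(L \right)} = -18$
$f{\left(u \right)} = -22$ ($f{\left(u \right)} = -18 + 4 \left(-1\right) = -18 - 4 = -22$)
$f{\left(13 \right)} \left(-134\right) = \left(-22\right) \left(-134\right) = 2948$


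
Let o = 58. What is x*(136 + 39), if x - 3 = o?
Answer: 10675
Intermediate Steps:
x = 61 (x = 3 + 58 = 61)
x*(136 + 39) = 61*(136 + 39) = 61*175 = 10675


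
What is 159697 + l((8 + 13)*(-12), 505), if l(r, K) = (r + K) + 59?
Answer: 160009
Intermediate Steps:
l(r, K) = 59 + K + r (l(r, K) = (K + r) + 59 = 59 + K + r)
159697 + l((8 + 13)*(-12), 505) = 159697 + (59 + 505 + (8 + 13)*(-12)) = 159697 + (59 + 505 + 21*(-12)) = 159697 + (59 + 505 - 252) = 159697 + 312 = 160009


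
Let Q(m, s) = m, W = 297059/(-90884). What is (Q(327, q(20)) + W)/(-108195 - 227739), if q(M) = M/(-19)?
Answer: -29422009/30531025656 ≈ -0.00096368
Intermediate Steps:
W = -297059/90884 (W = 297059*(-1/90884) = -297059/90884 ≈ -3.2686)
q(M) = -M/19 (q(M) = M*(-1/19) = -M/19)
(Q(327, q(20)) + W)/(-108195 - 227739) = (327 - 297059/90884)/(-108195 - 227739) = (29422009/90884)/(-335934) = (29422009/90884)*(-1/335934) = -29422009/30531025656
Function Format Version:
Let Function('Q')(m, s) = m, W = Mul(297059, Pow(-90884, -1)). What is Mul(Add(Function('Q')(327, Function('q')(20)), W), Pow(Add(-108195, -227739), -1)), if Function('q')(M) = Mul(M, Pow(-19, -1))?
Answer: Rational(-29422009, 30531025656) ≈ -0.00096368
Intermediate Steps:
W = Rational(-297059, 90884) (W = Mul(297059, Rational(-1, 90884)) = Rational(-297059, 90884) ≈ -3.2686)
Function('q')(M) = Mul(Rational(-1, 19), M) (Function('q')(M) = Mul(M, Rational(-1, 19)) = Mul(Rational(-1, 19), M))
Mul(Add(Function('Q')(327, Function('q')(20)), W), Pow(Add(-108195, -227739), -1)) = Mul(Add(327, Rational(-297059, 90884)), Pow(Add(-108195, -227739), -1)) = Mul(Rational(29422009, 90884), Pow(-335934, -1)) = Mul(Rational(29422009, 90884), Rational(-1, 335934)) = Rational(-29422009, 30531025656)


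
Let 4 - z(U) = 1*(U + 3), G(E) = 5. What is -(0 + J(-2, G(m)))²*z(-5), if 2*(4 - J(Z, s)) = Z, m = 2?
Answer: -150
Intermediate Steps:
J(Z, s) = 4 - Z/2
z(U) = 1 - U (z(U) = 4 - (U + 3) = 4 - (3 + U) = 4 + (-3 - U) = 1 - U)
-(0 + J(-2, G(m)))²*z(-5) = -(0 + (4 - ½*(-2)))²*(1 - 1*(-5)) = -(0 + (4 + 1))²*(1 + 5) = -(0 + 5)²*6 = -5²*6 = -25*6 = -1*150 = -150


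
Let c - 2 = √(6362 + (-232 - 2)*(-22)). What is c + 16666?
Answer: 16668 + √11510 ≈ 16775.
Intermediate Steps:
c = 2 + √11510 (c = 2 + √(6362 + (-232 - 2)*(-22)) = 2 + √(6362 - 234*(-22)) = 2 + √(6362 + 5148) = 2 + √11510 ≈ 109.28)
c + 16666 = (2 + √11510) + 16666 = 16668 + √11510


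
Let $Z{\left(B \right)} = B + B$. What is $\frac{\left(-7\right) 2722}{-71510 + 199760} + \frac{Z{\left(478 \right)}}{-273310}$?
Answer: $- \frac{266512787}{1752600375} \approx -0.15207$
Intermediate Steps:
$Z{\left(B \right)} = 2 B$
$\frac{\left(-7\right) 2722}{-71510 + 199760} + \frac{Z{\left(478 \right)}}{-273310} = \frac{\left(-7\right) 2722}{-71510 + 199760} + \frac{2 \cdot 478}{-273310} = - \frac{19054}{128250} + 956 \left(- \frac{1}{273310}\right) = \left(-19054\right) \frac{1}{128250} - \frac{478}{136655} = - \frac{9527}{64125} - \frac{478}{136655} = - \frac{266512787}{1752600375}$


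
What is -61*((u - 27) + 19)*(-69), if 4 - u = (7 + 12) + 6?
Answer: -122061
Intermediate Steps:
u = -21 (u = 4 - ((7 + 12) + 6) = 4 - (19 + 6) = 4 - 1*25 = 4 - 25 = -21)
-61*((u - 27) + 19)*(-69) = -61*((-21 - 27) + 19)*(-69) = -61*(-48 + 19)*(-69) = -61*(-29)*(-69) = 1769*(-69) = -122061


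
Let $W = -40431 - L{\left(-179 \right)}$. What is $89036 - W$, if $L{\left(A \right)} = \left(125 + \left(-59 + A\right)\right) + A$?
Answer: $129175$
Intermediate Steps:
$L{\left(A \right)} = 66 + 2 A$ ($L{\left(A \right)} = \left(66 + A\right) + A = 66 + 2 A$)
$W = -40139$ ($W = -40431 - \left(66 + 2 \left(-179\right)\right) = -40431 - \left(66 - 358\right) = -40431 - -292 = -40431 + 292 = -40139$)
$89036 - W = 89036 - -40139 = 89036 + 40139 = 129175$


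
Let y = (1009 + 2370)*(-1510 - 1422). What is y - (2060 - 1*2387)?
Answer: -9906901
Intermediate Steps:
y = -9907228 (y = 3379*(-2932) = -9907228)
y - (2060 - 1*2387) = -9907228 - (2060 - 1*2387) = -9907228 - (2060 - 2387) = -9907228 - 1*(-327) = -9907228 + 327 = -9906901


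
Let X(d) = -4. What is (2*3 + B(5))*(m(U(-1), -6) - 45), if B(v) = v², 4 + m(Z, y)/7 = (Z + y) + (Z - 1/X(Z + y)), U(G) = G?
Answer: -15779/4 ≈ -3944.8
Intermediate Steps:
m(Z, y) = -105/4 + 7*y + 14*Z (m(Z, y) = -28 + 7*((Z + y) + (Z - 1/(-4))) = -28 + 7*((Z + y) + (Z - 1*(-¼))) = -28 + 7*((Z + y) + (Z + ¼)) = -28 + 7*((Z + y) + (¼ + Z)) = -28 + 7*(¼ + y + 2*Z) = -28 + (7/4 + 7*y + 14*Z) = -105/4 + 7*y + 14*Z)
(2*3 + B(5))*(m(U(-1), -6) - 45) = (2*3 + 5²)*((-105/4 + 7*(-6) + 14*(-1)) - 45) = (6 + 25)*((-105/4 - 42 - 14) - 45) = 31*(-329/4 - 45) = 31*(-509/4) = -15779/4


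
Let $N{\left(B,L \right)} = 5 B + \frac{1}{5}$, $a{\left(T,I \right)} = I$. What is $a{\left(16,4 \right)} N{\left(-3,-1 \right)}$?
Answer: $- \frac{296}{5} \approx -59.2$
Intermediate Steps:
$N{\left(B,L \right)} = \frac{1}{5} + 5 B$ ($N{\left(B,L \right)} = 5 B + \frac{1}{5} = \frac{1}{5} + 5 B$)
$a{\left(16,4 \right)} N{\left(-3,-1 \right)} = 4 \left(\frac{1}{5} + 5 \left(-3\right)\right) = 4 \left(\frac{1}{5} - 15\right) = 4 \left(- \frac{74}{5}\right) = - \frac{296}{5}$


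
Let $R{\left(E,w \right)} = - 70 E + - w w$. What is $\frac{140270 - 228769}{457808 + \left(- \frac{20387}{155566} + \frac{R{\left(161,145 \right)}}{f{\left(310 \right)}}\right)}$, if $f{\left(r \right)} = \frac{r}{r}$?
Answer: $- \frac{13767435434}{66195334971} \approx -0.20798$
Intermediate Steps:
$R{\left(E,w \right)} = - w^{2} - 70 E$ ($R{\left(E,w \right)} = - 70 E - w^{2} = - w^{2} - 70 E$)
$f{\left(r \right)} = 1$
$\frac{140270 - 228769}{457808 + \left(- \frac{20387}{155566} + \frac{R{\left(161,145 \right)}}{f{\left(310 \right)}}\right)} = \frac{140270 - 228769}{457808 + \left(- \frac{20387}{155566} + \frac{- 145^{2} - 11270}{1}\right)} = - \frac{88499}{457808 + \left(\left(-20387\right) \frac{1}{155566} + \left(\left(-1\right) 21025 - 11270\right) 1\right)} = - \frac{88499}{457808 + \left(- \frac{20387}{155566} + \left(-21025 - 11270\right) 1\right)} = - \frac{88499}{457808 - \frac{5024024357}{155566}} = - \frac{88499}{\frac{66195334971}{155566}} = \left(-88499\right) \frac{155566}{66195334971} = - \frac{13767435434}{66195334971}$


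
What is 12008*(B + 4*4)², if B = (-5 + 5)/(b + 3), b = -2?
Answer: 3074048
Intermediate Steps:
B = 0 (B = (-5 + 5)/(-2 + 3) = 0/1 = 0*1 = 0)
12008*(B + 4*4)² = 12008*(0 + 4*4)² = 12008*(0 + 16)² = 12008*16² = 12008*256 = 3074048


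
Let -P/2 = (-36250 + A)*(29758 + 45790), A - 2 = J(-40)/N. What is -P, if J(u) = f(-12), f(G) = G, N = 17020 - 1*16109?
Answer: -4989483046240/911 ≈ -5.4769e+9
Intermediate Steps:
N = 911 (N = 17020 - 16109 = 911)
J(u) = -12
A = 1810/911 (A = 2 - 12/911 = 1810/911 ≈ 1.9868)
P = 4989483046240/911 (P = -2*(-36250 + 1810/911)*(29758 + 45790) = -(-66043880)*75548/911 = -2*(-2494741523120/911) = 4989483046240/911 ≈ 5.4769e+9)
-P = -1*4989483046240/911 = -4989483046240/911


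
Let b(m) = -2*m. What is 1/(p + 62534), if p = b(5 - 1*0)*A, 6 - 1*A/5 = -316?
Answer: 1/46434 ≈ 2.1536e-5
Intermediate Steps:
A = 1610 (A = 30 - 5*(-316) = 30 + 1580 = 1610)
p = -16100 (p = -2*(5 - 1*0)*1610 = -2*(5 + 0)*1610 = -2*5*1610 = -10*1610 = -16100)
1/(p + 62534) = 1/(-16100 + 62534) = 1/46434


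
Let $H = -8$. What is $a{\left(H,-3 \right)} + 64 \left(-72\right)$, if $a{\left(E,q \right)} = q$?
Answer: $-4611$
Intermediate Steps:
$a{\left(H,-3 \right)} + 64 \left(-72\right) = -3 + 64 \left(-72\right) = -3 - 4608 = -4611$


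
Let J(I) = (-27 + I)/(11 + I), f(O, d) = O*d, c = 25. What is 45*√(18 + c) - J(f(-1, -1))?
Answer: 13/6 + 45*√43 ≈ 297.25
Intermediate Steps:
J(I) = (-27 + I)/(11 + I)
45*√(18 + c) - J(f(-1, -1)) = 45*√(18 + 25) - (-27 - 1*(-1))/(11 - 1*(-1)) = 45*√43 - (-27 + 1)/(11 + 1) = 45*√43 - (-26)/12 = 45*√43 - 1*(-13/6) = 45*√43 + 13/6 = 13/6 + 45*√43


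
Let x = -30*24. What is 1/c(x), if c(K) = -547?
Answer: -1/547 ≈ -0.0018282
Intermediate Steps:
x = -720
1/c(x) = 1/(-547) = -1/547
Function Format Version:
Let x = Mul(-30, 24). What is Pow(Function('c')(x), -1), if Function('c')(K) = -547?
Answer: Rational(-1, 547) ≈ -0.0018282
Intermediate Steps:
x = -720
Pow(Function('c')(x), -1) = Pow(-547, -1) = Rational(-1, 547)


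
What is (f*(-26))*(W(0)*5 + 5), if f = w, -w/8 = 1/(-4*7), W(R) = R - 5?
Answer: 1040/7 ≈ 148.57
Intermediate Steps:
W(R) = -5 + R
w = 2/7 (w = -8/((-4*7)) = -8/(-28) = -8*(-1/28) = 2/7 ≈ 0.28571)
f = 2/7 ≈ 0.28571
(f*(-26))*(W(0)*5 + 5) = ((2/7)*(-26))*((-5 + 0)*5 + 5) = -52*(-5*5 + 5)/7 = -52*(-25 + 5)/7 = -52/7*(-20) = 1040/7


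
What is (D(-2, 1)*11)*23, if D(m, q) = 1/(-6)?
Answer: -253/6 ≈ -42.167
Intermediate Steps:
D(m, q) = -⅙
(D(-2, 1)*11)*23 = -⅙*11*23 = -11/6*23 = -253/6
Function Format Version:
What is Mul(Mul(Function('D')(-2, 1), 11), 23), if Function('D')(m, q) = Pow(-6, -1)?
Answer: Rational(-253, 6) ≈ -42.167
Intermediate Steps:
Function('D')(m, q) = Rational(-1, 6)
Mul(Mul(Function('D')(-2, 1), 11), 23) = Mul(Mul(Rational(-1, 6), 11), 23) = Mul(Rational(-11, 6), 23) = Rational(-253, 6)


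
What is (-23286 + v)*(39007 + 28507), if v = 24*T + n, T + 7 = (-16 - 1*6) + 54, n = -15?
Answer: -1532635314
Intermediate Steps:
T = 25 (T = -7 + ((-16 - 1*6) + 54) = -7 + ((-16 - 6) + 54) = -7 + (-22 + 54) = -7 + 32 = 25)
v = 585 (v = 24*25 - 15 = 600 - 15 = 585)
(-23286 + v)*(39007 + 28507) = (-23286 + 585)*(39007 + 28507) = -22701*67514 = -1532635314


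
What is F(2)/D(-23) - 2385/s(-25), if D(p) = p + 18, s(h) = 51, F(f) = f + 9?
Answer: -4162/85 ≈ -48.965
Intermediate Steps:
F(f) = 9 + f
D(p) = 18 + p
F(2)/D(-23) - 2385/s(-25) = (9 + 2)/(18 - 23) - 2385/51 = 11/(-5) - 2385*1/51 = 11*(-⅕) - 795/17 = -11/5 - 795/17 = -4162/85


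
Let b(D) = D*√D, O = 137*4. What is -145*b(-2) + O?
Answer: 548 + 290*I*√2 ≈ 548.0 + 410.12*I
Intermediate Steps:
O = 548
b(D) = D^(3/2)
-145*b(-2) + O = -(-290)*I*√2 + 548 = 290*I*√2 + 548 = 548 + 290*I*√2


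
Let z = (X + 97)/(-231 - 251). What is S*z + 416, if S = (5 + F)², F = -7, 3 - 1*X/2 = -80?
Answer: 99730/241 ≈ 413.82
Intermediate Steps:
X = 166 (X = 6 - 2*(-80) = 6 + 160 = 166)
z = -263/482 (z = (166 + 97)/(-231 - 251) = 263/(-482) = 263*(-1/482) = -263/482 ≈ -0.54564)
S = 4 (S = (5 - 7)² = (-2)² = 4)
S*z + 416 = 4*(-263/482) + 416 = -526/241 + 416 = 99730/241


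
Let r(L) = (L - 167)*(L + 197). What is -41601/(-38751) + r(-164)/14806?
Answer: 5838401/17386282 ≈ 0.33580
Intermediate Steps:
r(L) = (-167 + L)*(197 + L)
-41601/(-38751) + r(-164)/14806 = -41601/(-38751) + (-32899 + (-164)**2 + 30*(-164))/14806 = -41601*(-1/38751) + (-32899 + 26896 - 4920)*(1/14806) = 13867/12917 - 10923*1/14806 = 13867/12917 - 993/1346 = 5838401/17386282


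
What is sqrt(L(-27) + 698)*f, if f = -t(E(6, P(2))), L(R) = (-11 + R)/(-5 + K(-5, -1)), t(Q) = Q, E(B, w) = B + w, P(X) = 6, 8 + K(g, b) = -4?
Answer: -96*sqrt(3162)/17 ≈ -317.54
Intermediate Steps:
K(g, b) = -12 (K(g, b) = -8 - 4 = -12)
L(R) = 11/17 - R/17 (L(R) = (-11 + R)/(-5 - 12) = (-11 + R)/(-17) = (-11 + R)*(-1/17) = 11/17 - R/17)
f = -12 (f = -(6 + 6) = -1*12 = -12)
sqrt(L(-27) + 698)*f = sqrt((11/17 - 1/17*(-27)) + 698)*(-12) = sqrt((11/17 + 27/17) + 698)*(-12) = sqrt(38/17 + 698)*(-12) = sqrt(11904/17)*(-12) = (8*sqrt(3162)/17)*(-12) = -96*sqrt(3162)/17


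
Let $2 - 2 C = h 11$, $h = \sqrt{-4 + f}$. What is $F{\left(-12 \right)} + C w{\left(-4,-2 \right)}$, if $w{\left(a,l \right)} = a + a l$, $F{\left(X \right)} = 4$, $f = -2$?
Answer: $8 - 22 i \sqrt{6} \approx 8.0 - 53.889 i$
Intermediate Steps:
$h = i \sqrt{6}$ ($h = \sqrt{-4 - 2} = \sqrt{-6} = i \sqrt{6} \approx 2.4495 i$)
$C = 1 - \frac{11 i \sqrt{6}}{2}$ ($C = 1 - \frac{i \sqrt{6} \cdot 11}{2} = 1 - \frac{11 i \sqrt{6}}{2} \approx 1.0 - 13.472 i$)
$F{\left(-12 \right)} + C w{\left(-4,-2 \right)} = 4 + \left(1 - \frac{11 i \sqrt{6}}{2}\right) \left(- 4 \left(1 - 2\right)\right) = 4 + \left(1 - \frac{11 i \sqrt{6}}{2}\right) \left(\left(-4\right) \left(-1\right)\right) = 4 + \left(1 - \frac{11 i \sqrt{6}}{2}\right) 4 = 4 + \left(4 - 22 i \sqrt{6}\right) = 8 - 22 i \sqrt{6}$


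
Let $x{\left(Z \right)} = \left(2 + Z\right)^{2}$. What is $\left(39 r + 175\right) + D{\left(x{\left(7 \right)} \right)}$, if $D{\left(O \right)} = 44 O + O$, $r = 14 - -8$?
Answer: $4678$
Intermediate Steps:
$r = 22$ ($r = 14 + 8 = 22$)
$D{\left(O \right)} = 45 O$
$\left(39 r + 175\right) + D{\left(x{\left(7 \right)} \right)} = \left(39 \cdot 22 + 175\right) + 45 \left(2 + 7\right)^{2} = \left(858 + 175\right) + 45 \cdot 9^{2} = 1033 + 45 \cdot 81 = 1033 + 3645 = 4678$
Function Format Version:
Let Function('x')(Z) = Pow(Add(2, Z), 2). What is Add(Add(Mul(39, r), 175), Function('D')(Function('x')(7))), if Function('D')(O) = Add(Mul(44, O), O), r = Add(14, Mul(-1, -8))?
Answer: 4678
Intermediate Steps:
r = 22 (r = Add(14, 8) = 22)
Function('D')(O) = Mul(45, O)
Add(Add(Mul(39, r), 175), Function('D')(Function('x')(7))) = Add(Add(Mul(39, 22), 175), Mul(45, Pow(Add(2, 7), 2))) = Add(Add(858, 175), Mul(45, Pow(9, 2))) = Add(1033, Mul(45, 81)) = Add(1033, 3645) = 4678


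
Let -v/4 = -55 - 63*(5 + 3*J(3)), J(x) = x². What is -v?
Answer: -8284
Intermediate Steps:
v = 8284 (v = -4*(-55 - 63*(5 + 3*3²)) = -4*(-55 - 63*(5 + 3*9)) = -4*(-55 - 63*(5 + 27)) = -4*(-55 - 63*32) = -4*(-55 - 2016) = -4*(-2071) = 8284)
-v = -1*8284 = -8284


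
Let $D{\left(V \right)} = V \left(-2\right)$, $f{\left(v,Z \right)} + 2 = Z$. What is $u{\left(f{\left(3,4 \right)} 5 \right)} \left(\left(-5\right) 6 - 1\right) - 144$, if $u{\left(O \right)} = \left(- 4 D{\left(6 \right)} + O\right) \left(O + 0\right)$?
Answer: $-18124$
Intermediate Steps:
$f{\left(v,Z \right)} = -2 + Z$
$D{\left(V \right)} = - 2 V$
$u{\left(O \right)} = O \left(48 + O\right)$ ($u{\left(O \right)} = \left(- 4 \left(\left(-2\right) 6\right) + O\right) \left(O + 0\right) = \left(\left(-4\right) \left(-12\right) + O\right) O = \left(48 + O\right) O = O \left(48 + O\right)$)
$u{\left(f{\left(3,4 \right)} 5 \right)} \left(\left(-5\right) 6 - 1\right) - 144 = \left(-2 + 4\right) 5 \left(48 + \left(-2 + 4\right) 5\right) \left(\left(-5\right) 6 - 1\right) - 144 = 2 \cdot 5 \left(48 + 2 \cdot 5\right) \left(-30 - 1\right) - 144 = 10 \left(48 + 10\right) \left(-31\right) - 144 = 10 \cdot 58 \left(-31\right) - 144 = 580 \left(-31\right) - 144 = -17980 - 144 = -18124$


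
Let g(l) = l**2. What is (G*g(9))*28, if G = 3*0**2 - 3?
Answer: -6804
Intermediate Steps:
G = -3 (G = 3*0 - 3 = 0 - 3 = -3)
(G*g(9))*28 = -3*9**2*28 = -3*81*28 = -243*28 = -6804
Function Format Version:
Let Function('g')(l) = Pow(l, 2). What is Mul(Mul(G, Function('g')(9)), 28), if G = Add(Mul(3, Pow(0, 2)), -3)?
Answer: -6804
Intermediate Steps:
G = -3 (G = Add(Mul(3, 0), -3) = Add(0, -3) = -3)
Mul(Mul(G, Function('g')(9)), 28) = Mul(Mul(-3, Pow(9, 2)), 28) = Mul(Mul(-3, 81), 28) = Mul(-243, 28) = -6804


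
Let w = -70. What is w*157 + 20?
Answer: -10970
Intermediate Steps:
w*157 + 20 = -70*157 + 20 = -10990 + 20 = -10970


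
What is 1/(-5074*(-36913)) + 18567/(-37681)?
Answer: -3477535228973/7057521752722 ≈ -0.49274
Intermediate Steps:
1/(-5074*(-36913)) + 18567/(-37681) = -1/5074*(-1/36913) + 18567*(-1/37681) = 1/187296562 - 18567/37681 = -3477535228973/7057521752722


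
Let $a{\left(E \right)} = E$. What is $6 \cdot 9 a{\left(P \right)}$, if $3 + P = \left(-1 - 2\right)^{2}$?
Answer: $324$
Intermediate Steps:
$P = 6$ ($P = -3 + \left(-1 - 2\right)^{2} = -3 + \left(-3\right)^{2} = -3 + 9 = 6$)
$6 \cdot 9 a{\left(P \right)} = 6 \cdot 9 \cdot 6 = 54 \cdot 6 = 324$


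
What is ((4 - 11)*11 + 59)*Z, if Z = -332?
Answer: 5976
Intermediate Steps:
((4 - 11)*11 + 59)*Z = ((4 - 11)*11 + 59)*(-332) = (-7*11 + 59)*(-332) = (-77 + 59)*(-332) = -18*(-332) = 5976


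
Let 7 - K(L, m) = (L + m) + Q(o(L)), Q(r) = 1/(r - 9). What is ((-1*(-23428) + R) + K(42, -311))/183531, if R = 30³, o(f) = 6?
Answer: 152113/550593 ≈ 0.27627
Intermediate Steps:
Q(r) = 1/(-9 + r)
K(L, m) = 22/3 - L - m (K(L, m) = 7 - ((L + m) + 1/(-9 + 6)) = 7 - ((L + m) + 1/(-3)) = 7 - ((L + m) - ⅓) = 7 - (-⅓ + L + m) = 7 + (⅓ - L - m) = 22/3 - L - m)
R = 27000
((-1*(-23428) + R) + K(42, -311))/183531 = ((-1*(-23428) + 27000) + (22/3 - 1*42 - 1*(-311)))/183531 = ((23428 + 27000) + (22/3 - 42 + 311))*(1/183531) = (50428 + 829/3)*(1/183531) = (152113/3)*(1/183531) = 152113/550593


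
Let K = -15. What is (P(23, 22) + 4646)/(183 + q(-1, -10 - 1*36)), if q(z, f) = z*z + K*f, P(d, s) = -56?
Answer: 2295/437 ≈ 5.2517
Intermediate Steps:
q(z, f) = z² - 15*f (q(z, f) = z*z - 15*f = z² - 15*f)
(P(23, 22) + 4646)/(183 + q(-1, -10 - 1*36)) = (-56 + 4646)/(183 + ((-1)² - 15*(-10 - 1*36))) = 4590/(183 + (1 - 15*(-10 - 36))) = 4590/(183 + (1 - 15*(-46))) = 4590/(183 + (1 + 690)) = 4590/(183 + 691) = 4590/874 = 4590*(1/874) = 2295/437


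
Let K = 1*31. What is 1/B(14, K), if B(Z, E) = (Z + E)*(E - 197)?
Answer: -1/7470 ≈ -0.00013387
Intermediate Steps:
K = 31
B(Z, E) = (-197 + E)*(E + Z) (B(Z, E) = (E + Z)*(-197 + E) = (-197 + E)*(E + Z))
1/B(14, K) = 1/(31² - 197*31 - 197*14 + 31*14) = 1/(961 - 6107 - 2758 + 434) = 1/(-7470) = -1/7470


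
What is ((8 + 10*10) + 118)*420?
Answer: 94920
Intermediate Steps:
((8 + 10*10) + 118)*420 = ((8 + 100) + 118)*420 = (108 + 118)*420 = 226*420 = 94920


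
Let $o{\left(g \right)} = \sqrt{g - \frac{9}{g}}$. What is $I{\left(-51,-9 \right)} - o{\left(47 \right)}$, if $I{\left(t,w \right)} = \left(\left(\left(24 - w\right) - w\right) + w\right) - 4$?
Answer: $29 - \frac{10 \sqrt{1034}}{47} \approx 22.158$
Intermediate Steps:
$I{\left(t,w \right)} = 20 - w$ ($I{\left(t,w \right)} = \left(\left(24 - 2 w\right) + w\right) - 4 = \left(24 - w\right) - 4 = 20 - w$)
$I{\left(-51,-9 \right)} - o{\left(47 \right)} = \left(20 - -9\right) - \sqrt{47 - \frac{9}{47}} = \left(20 + 9\right) - \sqrt{47 - \frac{9}{47}} = 29 - \sqrt{47 - \frac{9}{47}} = 29 - \sqrt{\frac{2200}{47}} = 29 - \frac{10 \sqrt{1034}}{47}$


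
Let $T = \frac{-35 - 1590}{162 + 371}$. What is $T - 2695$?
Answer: $- \frac{110620}{41} \approx -2698.0$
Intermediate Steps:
$T = - \frac{125}{41}$ ($T = - \frac{1625}{533} = \left(-1625\right) \frac{1}{533} = - \frac{125}{41} \approx -3.0488$)
$T - 2695 = - \frac{125}{41} - 2695 = - \frac{110620}{41}$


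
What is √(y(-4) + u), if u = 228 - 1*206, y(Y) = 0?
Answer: √22 ≈ 4.6904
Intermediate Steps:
u = 22 (u = 228 - 206 = 22)
√(y(-4) + u) = √(0 + 22) = √22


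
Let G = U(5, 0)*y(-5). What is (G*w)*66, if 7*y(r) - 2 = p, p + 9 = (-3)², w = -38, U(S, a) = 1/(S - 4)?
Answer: -5016/7 ≈ -716.57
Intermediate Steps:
U(S, a) = 1/(-4 + S)
p = 0 (p = -9 + (-3)² = -9 + 9 = 0)
y(r) = 2/7 (y(r) = 2/7 + (⅐)*0 = 2/7 + 0 = 2/7)
G = 2/7 (G = (2/7)/(-4 + 5) = (2/7)/1 = 1*(2/7) = 2/7 ≈ 0.28571)
(G*w)*66 = ((2/7)*(-38))*66 = -76/7*66 = -5016/7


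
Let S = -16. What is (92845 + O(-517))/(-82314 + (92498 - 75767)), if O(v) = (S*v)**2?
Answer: -68518829/65583 ≈ -1044.8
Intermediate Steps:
O(v) = 256*v**2 (O(v) = (-16*v)**2 = 256*v**2)
(92845 + O(-517))/(-82314 + (92498 - 75767)) = (92845 + 256*(-517)**2)/(-82314 + (92498 - 75767)) = (92845 + 256*267289)/(-82314 + 16731) = (92845 + 68425984)/(-65583) = 68518829*(-1/65583) = -68518829/65583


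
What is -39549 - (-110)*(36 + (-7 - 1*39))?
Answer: -40649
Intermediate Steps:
-39549 - (-110)*(36 + (-7 - 1*39)) = -39549 - (-110)*(36 + (-7 - 39)) = -39549 - (-110)*(36 - 46) = -39549 - (-110)*(-10) = -39549 - 1*1100 = -39549 - 1100 = -40649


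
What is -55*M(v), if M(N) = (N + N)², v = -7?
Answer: -10780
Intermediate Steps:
M(N) = 4*N² (M(N) = (2*N)² = 4*N²)
-55*M(v) = -220*(-7)² = -220*49 = -55*196 = -10780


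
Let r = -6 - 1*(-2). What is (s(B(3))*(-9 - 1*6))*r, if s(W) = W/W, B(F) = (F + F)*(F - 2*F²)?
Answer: 60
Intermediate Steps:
B(F) = 2*F*(F - 2*F²) (B(F) = (2*F)*(F - 2*F²) = 2*F*(F - 2*F²))
s(W) = 1
r = -4 (r = -6 + 2 = -4)
(s(B(3))*(-9 - 1*6))*r = (1*(-9 - 1*6))*(-4) = (1*(-9 - 6))*(-4) = (1*(-15))*(-4) = -15*(-4) = 60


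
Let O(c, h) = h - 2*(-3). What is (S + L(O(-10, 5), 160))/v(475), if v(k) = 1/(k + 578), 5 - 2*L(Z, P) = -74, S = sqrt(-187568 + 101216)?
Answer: 83187/2 + 4212*I*sqrt(5397) ≈ 41594.0 + 3.0943e+5*I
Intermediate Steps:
O(c, h) = 6 + h (O(c, h) = h + 6 = 6 + h)
S = 4*I*sqrt(5397) (S = sqrt(-86352) = 4*I*sqrt(5397) ≈ 293.86*I)
L(Z, P) = 79/2 (L(Z, P) = 5/2 - 1/2*(-74) = 5/2 + 37 = 79/2)
v(k) = 1/(578 + k)
(S + L(O(-10, 5), 160))/v(475) = (4*I*sqrt(5397) + 79/2)/(1/(578 + 475)) = (79/2 + 4*I*sqrt(5397))/(1/1053) = (79/2 + 4*I*sqrt(5397))*1053 = 83187/2 + 4212*I*sqrt(5397)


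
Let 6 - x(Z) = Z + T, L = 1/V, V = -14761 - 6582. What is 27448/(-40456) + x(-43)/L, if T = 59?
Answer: 1079312079/5057 ≈ 2.1343e+5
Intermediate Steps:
V = -21343
L = -1/21343 (L = 1/(-21343) = -1/21343 ≈ -4.6854e-5)
x(Z) = -53 - Z (x(Z) = 6 - (Z + 59) = 6 - (59 + Z) = 6 + (-59 - Z) = -53 - Z)
27448/(-40456) + x(-43)/L = 27448/(-40456) + (-53 - 1*(-43))/(-1/21343) = 27448*(-1/40456) + (-53 + 43)*(-21343) = -3431/5057 - 10*(-21343) = -3431/5057 + 213430 = 1079312079/5057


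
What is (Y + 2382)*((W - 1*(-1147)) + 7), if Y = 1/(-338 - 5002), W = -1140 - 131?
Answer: -496075281/1780 ≈ -2.7869e+5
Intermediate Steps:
W = -1271
Y = -1/5340 (Y = 1/(-5340) = -1/5340 ≈ -0.00018727)
(Y + 2382)*((W - 1*(-1147)) + 7) = (-1/5340 + 2382)*((-1271 - 1*(-1147)) + 7) = 12719879*((-1271 + 1147) + 7)/5340 = 12719879*(-124 + 7)/5340 = (12719879/5340)*(-117) = -496075281/1780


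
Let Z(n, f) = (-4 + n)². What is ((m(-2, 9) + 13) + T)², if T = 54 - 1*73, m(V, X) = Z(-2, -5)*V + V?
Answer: 6400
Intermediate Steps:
m(V, X) = 37*V (m(V, X) = (-4 - 2)²*V + V = (-6)²*V + V = 36*V + V = 37*V)
T = -19 (T = 54 - 73 = -19)
((m(-2, 9) + 13) + T)² = ((37*(-2) + 13) - 19)² = ((-74 + 13) - 19)² = (-61 - 19)² = (-80)² = 6400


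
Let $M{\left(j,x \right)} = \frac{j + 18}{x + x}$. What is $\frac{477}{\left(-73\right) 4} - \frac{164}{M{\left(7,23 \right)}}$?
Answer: $- \frac{2214773}{7300} \approx -303.39$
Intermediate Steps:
$M{\left(j,x \right)} = \frac{18 + j}{2 x}$
$\frac{477}{\left(-73\right) 4} - \frac{164}{M{\left(7,23 \right)}} = \frac{477}{\left(-73\right) 4} - \frac{164}{\frac{1}{2} \cdot \frac{1}{23} \left(18 + 7\right)} = \frac{477}{-292} - \frac{164}{\frac{1}{2} \cdot \frac{1}{23} \cdot 25} = 477 \left(- \frac{1}{292}\right) - \frac{164}{\frac{25}{46}} = - \frac{477}{292} - \frac{7544}{25} = - \frac{2214773}{7300}$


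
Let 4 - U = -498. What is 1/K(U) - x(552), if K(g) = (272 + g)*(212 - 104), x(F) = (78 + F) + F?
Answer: -98805743/83592 ≈ -1182.0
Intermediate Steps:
U = 502 (U = 4 - 1*(-498) = 4 + 498 = 502)
x(F) = 78 + 2*F
K(g) = 29376 + 108*g (K(g) = (272 + g)*108 = 29376 + 108*g)
1/K(U) - x(552) = 1/(29376 + 108*502) - (78 + 2*552) = 1/(29376 + 54216) - (78 + 1104) = 1/83592 - 1*1182 = 1/83592 - 1182 = -98805743/83592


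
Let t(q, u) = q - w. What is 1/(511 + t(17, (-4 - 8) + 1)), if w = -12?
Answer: 1/540 ≈ 0.0018519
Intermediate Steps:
t(q, u) = 12 + q (t(q, u) = q - 1*(-12) = q + 12 = 12 + q)
1/(511 + t(17, (-4 - 8) + 1)) = 1/(511 + (12 + 17)) = 1/(511 + 29) = 1/540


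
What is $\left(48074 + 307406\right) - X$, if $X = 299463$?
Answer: $56017$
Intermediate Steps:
$\left(48074 + 307406\right) - X = \left(48074 + 307406\right) - 299463 = 355480 - 299463 = 56017$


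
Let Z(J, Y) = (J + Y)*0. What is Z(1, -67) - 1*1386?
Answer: -1386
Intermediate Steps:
Z(J, Y) = 0
Z(1, -67) - 1*1386 = 0 - 1*1386 = 0 - 1386 = -1386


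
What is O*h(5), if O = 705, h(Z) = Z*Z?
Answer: 17625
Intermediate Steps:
h(Z) = Z²
O*h(5) = 705*5² = 705*25 = 17625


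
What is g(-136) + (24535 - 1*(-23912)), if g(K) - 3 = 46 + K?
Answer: 48360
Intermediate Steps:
g(K) = 49 + K (g(K) = 3 + (46 + K) = 49 + K)
g(-136) + (24535 - 1*(-23912)) = (49 - 136) + (24535 - 1*(-23912)) = -87 + (24535 + 23912) = -87 + 48447 = 48360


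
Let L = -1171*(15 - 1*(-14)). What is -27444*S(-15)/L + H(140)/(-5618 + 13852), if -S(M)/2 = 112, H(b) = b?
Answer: -25306699222/139809203 ≈ -181.01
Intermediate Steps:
S(M) = -224 (S(M) = -2*112 = -224)
L = -33959 (L = -1171*(15 + 14) = -1171*29 = -33959)
-27444*S(-15)/L + H(140)/(-5618 + 13852) = -27444/((-33959/(-224))) + 140/(-5618 + 13852) = -27444/((-33959*(-1/224))) + 140/8234 = -27444/33959/224 + 140*(1/8234) = -27444*224/33959 + 70/4117 = -6147456/33959 + 70/4117 = -25306699222/139809203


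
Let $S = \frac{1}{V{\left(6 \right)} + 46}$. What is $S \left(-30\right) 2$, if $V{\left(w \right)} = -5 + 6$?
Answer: $- \frac{60}{47} \approx -1.2766$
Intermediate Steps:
$V{\left(w \right)} = 1$
$S = \frac{1}{47}$ ($S = \frac{1}{1 + 46} = \frac{1}{47} \approx 0.021277$)
$S \left(-30\right) 2 = \frac{1}{47} \left(-30\right) 2 = \left(- \frac{30}{47}\right) 2 = - \frac{60}{47}$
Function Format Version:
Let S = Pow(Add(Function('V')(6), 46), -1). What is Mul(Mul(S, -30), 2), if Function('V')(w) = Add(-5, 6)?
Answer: Rational(-60, 47) ≈ -1.2766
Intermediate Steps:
Function('V')(w) = 1
S = Rational(1, 47) (S = Pow(Add(1, 46), -1) = Pow(47, -1) = Rational(1, 47) ≈ 0.021277)
Mul(Mul(S, -30), 2) = Mul(Mul(Rational(1, 47), -30), 2) = Mul(Rational(-30, 47), 2) = Rational(-60, 47)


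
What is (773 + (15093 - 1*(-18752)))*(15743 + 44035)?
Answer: 2069394804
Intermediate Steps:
(773 + (15093 - 1*(-18752)))*(15743 + 44035) = (773 + (15093 + 18752))*59778 = (773 + 33845)*59778 = 34618*59778 = 2069394804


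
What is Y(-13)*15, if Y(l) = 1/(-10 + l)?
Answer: -15/23 ≈ -0.65217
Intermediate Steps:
Y(-13)*15 = 15/(-10 - 13) = 15/(-23) = -1/23*15 = -15/23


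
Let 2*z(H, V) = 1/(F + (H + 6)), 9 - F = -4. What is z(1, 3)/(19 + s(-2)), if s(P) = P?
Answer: 1/680 ≈ 0.0014706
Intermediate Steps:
F = 13 (F = 9 - 1*(-4) = 9 + 4 = 13)
z(H, V) = 1/(2*(19 + H)) (z(H, V) = 1/(2*(13 + (H + 6))) = 1/(2*(13 + (6 + H))) = 1/(2*(19 + H)))
z(1, 3)/(19 + s(-2)) = (1/(2*(19 + 1)))/(19 - 2) = ((½)/20)/17 = ((½)*(1/20))*(1/17) = (1/40)*(1/17) = 1/680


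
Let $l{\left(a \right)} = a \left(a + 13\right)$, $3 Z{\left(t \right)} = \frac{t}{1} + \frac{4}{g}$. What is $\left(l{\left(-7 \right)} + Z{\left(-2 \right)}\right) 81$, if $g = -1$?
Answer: $-3564$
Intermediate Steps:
$Z{\left(t \right)} = - \frac{4}{3} + \frac{t}{3}$ ($Z{\left(t \right)} = \frac{\frac{t}{1} + \frac{4}{-1}}{3} = \frac{t 1 + 4 \left(-1\right)}{3} = \frac{t - 4}{3} = \frac{-4 + t}{3} = - \frac{4}{3} + \frac{t}{3}$)
$l{\left(a \right)} = a \left(13 + a\right)$
$\left(l{\left(-7 \right)} + Z{\left(-2 \right)}\right) 81 = \left(- 7 \left(13 - 7\right) + \left(- \frac{4}{3} + \frac{1}{3} \left(-2\right)\right)\right) 81 = \left(\left(-7\right) 6 - 2\right) 81 = \left(-42 - 2\right) 81 = \left(-44\right) 81 = -3564$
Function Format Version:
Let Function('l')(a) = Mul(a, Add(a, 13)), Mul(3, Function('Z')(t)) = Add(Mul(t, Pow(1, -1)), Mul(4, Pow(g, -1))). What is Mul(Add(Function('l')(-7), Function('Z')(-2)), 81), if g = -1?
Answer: -3564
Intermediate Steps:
Function('Z')(t) = Add(Rational(-4, 3), Mul(Rational(1, 3), t)) (Function('Z')(t) = Mul(Rational(1, 3), Add(Mul(t, Pow(1, -1)), Mul(4, Pow(-1, -1)))) = Mul(Rational(1, 3), Add(Mul(t, 1), Mul(4, -1))) = Mul(Rational(1, 3), Add(t, -4)) = Mul(Rational(1, 3), Add(-4, t)) = Add(Rational(-4, 3), Mul(Rational(1, 3), t)))
Function('l')(a) = Mul(a, Add(13, a))
Mul(Add(Function('l')(-7), Function('Z')(-2)), 81) = Mul(Add(Mul(-7, Add(13, -7)), Add(Rational(-4, 3), Mul(Rational(1, 3), -2))), 81) = Mul(Add(Mul(-7, 6), Add(Rational(-4, 3), Rational(-2, 3))), 81) = Mul(Add(-42, -2), 81) = Mul(-44, 81) = -3564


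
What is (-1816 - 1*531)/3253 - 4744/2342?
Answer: -10464453/3809263 ≈ -2.7471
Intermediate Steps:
(-1816 - 1*531)/3253 - 4744/2342 = (-1816 - 531)*(1/3253) - 4744*1/2342 = -2347*1/3253 - 2372/1171 = -2347/3253 - 2372/1171 = -10464453/3809263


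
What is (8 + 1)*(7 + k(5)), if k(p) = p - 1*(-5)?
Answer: 153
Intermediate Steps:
k(p) = 5 + p (k(p) = p + 5 = 5 + p)
(8 + 1)*(7 + k(5)) = (8 + 1)*(7 + (5 + 5)) = 9*(7 + 10) = 9*17 = 153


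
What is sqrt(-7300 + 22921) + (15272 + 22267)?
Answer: 37539 + sqrt(15621) ≈ 37664.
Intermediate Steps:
sqrt(-7300 + 22921) + (15272 + 22267) = sqrt(15621) + 37539 = 37539 + sqrt(15621)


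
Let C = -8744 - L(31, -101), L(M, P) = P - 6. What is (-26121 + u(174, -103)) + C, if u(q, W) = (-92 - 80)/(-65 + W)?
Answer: -1459793/42 ≈ -34757.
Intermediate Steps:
u(q, W) = -172/(-65 + W)
L(M, P) = -6 + P
C = -8637 (C = -8744 - (-6 - 101) = -8744 - 1*(-107) = -8744 + 107 = -8637)
(-26121 + u(174, -103)) + C = (-26121 - 172/(-65 - 103)) - 8637 = (-26121 - 172/(-168)) - 8637 = (-26121 - 172*(-1/168)) - 8637 = (-26121 + 43/42) - 8637 = -1097039/42 - 8637 = -1459793/42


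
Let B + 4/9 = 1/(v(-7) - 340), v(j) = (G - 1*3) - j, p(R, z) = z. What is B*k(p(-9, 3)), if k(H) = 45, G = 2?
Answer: -6725/334 ≈ -20.135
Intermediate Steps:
v(j) = -1 - j (v(j) = (2 - 1*3) - j = (2 - 3) - j = -1 - j)
B = -1345/3006 (B = -4/9 + 1/((-1 - 1*(-7)) - 340) = -4/9 + 1/((-1 + 7) - 340) = -4/9 + 1/(6 - 340) = -4/9 + 1/(-334) = -4/9 - 1/334 = -1345/3006 ≈ -0.44744)
B*k(p(-9, 3)) = -1345/3006*45 = -6725/334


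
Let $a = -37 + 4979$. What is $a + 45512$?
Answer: $50454$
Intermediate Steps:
$a = 4942$
$a + 45512 = 4942 + 45512 = 50454$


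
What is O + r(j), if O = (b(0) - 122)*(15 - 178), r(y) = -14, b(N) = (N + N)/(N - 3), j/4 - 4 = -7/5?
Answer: 19872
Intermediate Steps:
j = 52/5 (j = 16 + 4*(-7/5) = 16 - 28/5 = 52/5 ≈ 10.400)
b(N) = 2*N/(-3 + N) (b(N) = (2*N)/(-3 + N) = 2*N/(-3 + N))
O = 19886 (O = (2*0/(-3 + 0) - 122)*(15 - 178) = (2*0/(-3) - 122)*(-163) = (2*0*(-⅓) - 122)*(-163) = (0 - 122)*(-163) = -122*(-163) = 19886)
O + r(j) = 19886 - 14 = 19872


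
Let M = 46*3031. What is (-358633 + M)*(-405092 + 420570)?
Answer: -3392885946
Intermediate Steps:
M = 139426
(-358633 + M)*(-405092 + 420570) = (-358633 + 139426)*(-405092 + 420570) = -219207*15478 = -3392885946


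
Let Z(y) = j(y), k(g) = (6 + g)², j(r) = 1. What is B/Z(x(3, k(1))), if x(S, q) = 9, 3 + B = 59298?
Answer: 59295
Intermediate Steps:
B = 59295 (B = -3 + 59298 = 59295)
Z(y) = 1
B/Z(x(3, k(1))) = 59295/1 = 59295*1 = 59295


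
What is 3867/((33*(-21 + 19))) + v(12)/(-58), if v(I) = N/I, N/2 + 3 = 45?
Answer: -18729/319 ≈ -58.712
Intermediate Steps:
N = 84 (N = -6 + 2*45 = -6 + 90 = 84)
v(I) = 84/I
3867/((33*(-21 + 19))) + v(12)/(-58) = 3867/((33*(-21 + 19))) + (84/12)/(-58) = 3867/((33*(-2))) + (84*(1/12))*(-1/58) = 3867/(-66) + 7*(-1/58) = 3867*(-1/66) - 7/58 = -1289/22 - 7/58 = -18729/319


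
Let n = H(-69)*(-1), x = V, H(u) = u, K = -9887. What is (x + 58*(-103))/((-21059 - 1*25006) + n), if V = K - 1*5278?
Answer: 21139/45996 ≈ 0.45958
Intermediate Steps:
V = -15165 (V = -9887 - 1*5278 = -9887 - 5278 = -15165)
x = -15165
n = 69 (n = -69*(-1) = 69)
(x + 58*(-103))/((-21059 - 1*25006) + n) = (-15165 + 58*(-103))/((-21059 - 1*25006) + 69) = (-15165 - 5974)/((-21059 - 25006) + 69) = -21139/(-46065 + 69) = -21139/(-45996) = -21139*(-1/45996) = 21139/45996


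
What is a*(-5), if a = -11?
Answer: 55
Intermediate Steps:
a*(-5) = -11*(-5) = 55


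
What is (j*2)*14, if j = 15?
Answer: 420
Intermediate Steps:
(j*2)*14 = (15*2)*14 = 30*14 = 420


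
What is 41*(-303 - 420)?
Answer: -29643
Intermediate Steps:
41*(-303 - 420) = 41*(-723) = -29643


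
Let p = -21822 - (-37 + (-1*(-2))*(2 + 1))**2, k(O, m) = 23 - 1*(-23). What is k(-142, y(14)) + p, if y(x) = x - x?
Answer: -22737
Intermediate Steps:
y(x) = 0
k(O, m) = 46 (k(O, m) = 23 + 23 = 46)
p = -22783 (p = -21822 - (-37 + 2*3)**2 = -21822 - (-37 + 6)**2 = -21822 - 1*(-31)**2 = -21822 - 1*961 = -21822 - 961 = -22783)
k(-142, y(14)) + p = 46 - 22783 = -22737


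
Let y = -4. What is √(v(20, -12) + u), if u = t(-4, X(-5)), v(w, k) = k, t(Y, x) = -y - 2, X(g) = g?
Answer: I*√10 ≈ 3.1623*I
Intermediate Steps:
t(Y, x) = 2 (t(Y, x) = -1*(-4) - 2 = 4 - 2 = 2)
u = 2
√(v(20, -12) + u) = √(-12 + 2) = √(-10) = I*√10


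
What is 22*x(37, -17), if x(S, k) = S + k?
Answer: 440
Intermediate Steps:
22*x(37, -17) = 22*(37 - 17) = 22*20 = 440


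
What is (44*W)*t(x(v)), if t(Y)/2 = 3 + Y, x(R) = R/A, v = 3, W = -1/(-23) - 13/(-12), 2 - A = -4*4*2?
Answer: 119735/391 ≈ 306.23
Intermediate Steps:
A = 34 (A = 2 - (-4*4)*2 = 2 - (-16)*2 = 2 - 1*(-32) = 2 + 32 = 34)
W = 311/276 (W = -1*(-1/23) - 13*(-1/12) = 1/23 + 13/12 = 311/276 ≈ 1.1268)
x(R) = R/34
t(Y) = 6 + 2*Y (t(Y) = 2*(3 + Y) = 6 + 2*Y)
(44*W)*t(x(v)) = (44*(311/276))*(6 + 2*((1/34)*3)) = 3421*(6 + 2*(3/34))/69 = 3421*(6 + 3/17)/69 = (3421/69)*(105/17) = 119735/391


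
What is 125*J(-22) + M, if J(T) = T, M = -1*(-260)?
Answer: -2490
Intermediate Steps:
M = 260
125*J(-22) + M = 125*(-22) + 260 = -2750 + 260 = -2490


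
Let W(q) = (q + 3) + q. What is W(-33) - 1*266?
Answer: -329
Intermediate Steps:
W(q) = 3 + 2*q (W(q) = (3 + q) + q = 3 + 2*q)
W(-33) - 1*266 = (3 + 2*(-33)) - 1*266 = (3 - 66) - 266 = -63 - 266 = -329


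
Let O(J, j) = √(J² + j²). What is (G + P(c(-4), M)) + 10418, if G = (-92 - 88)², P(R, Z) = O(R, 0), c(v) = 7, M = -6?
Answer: 42825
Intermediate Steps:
P(R, Z) = √(R²) (P(R, Z) = √(R² + 0²) = √(R² + 0) = √(R²))
G = 32400 (G = (-180)² = 32400)
(G + P(c(-4), M)) + 10418 = (32400 + √(7²)) + 10418 = (32400 + √49) + 10418 = (32400 + 7) + 10418 = 32407 + 10418 = 42825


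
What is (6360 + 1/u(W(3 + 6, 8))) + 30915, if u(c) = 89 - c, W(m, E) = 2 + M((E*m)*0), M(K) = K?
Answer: 3242926/87 ≈ 37275.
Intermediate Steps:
W(m, E) = 2 (W(m, E) = 2 + (E*m)*0 = 2 + 0 = 2)
(6360 + 1/u(W(3 + 6, 8))) + 30915 = (6360 + 1/(89 - 1*2)) + 30915 = (6360 + 1/(89 - 2)) + 30915 = (6360 + 1/87) + 30915 = 553321/87 + 30915 = 3242926/87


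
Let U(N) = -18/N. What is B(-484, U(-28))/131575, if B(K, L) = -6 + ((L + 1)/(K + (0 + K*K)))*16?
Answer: -21344/468064905 ≈ -4.5601e-5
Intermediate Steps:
B(K, L) = -6 + 16*(1 + L)/(K + K²) (B(K, L) = -6 + ((1 + L)/(K + (0 + K²)))*16 = -6 + ((1 + L)/(K + K²))*16 = -6 + 16*(1 + L)/(K + K²))
B(-484, U(-28))/131575 = (2*(8 - 3*(-484) - 3*(-484)² + 8*(-18/(-28)))/(-484*(1 - 484)))/131575 = (2*(-1/484)*(8 + 1452 - 3*234256 + 8*(-18*(-1/28)))/(-483))*(1/131575) = (2*(-1/484)*(-1/483)*(8 + 1452 - 702768 + 8*(9/14)))*(1/131575) = (2*(-1/484)*(-1/483)*(8 + 1452 - 702768 + 36/7))*(1/131575) = (2*(-1/484)*(-1/483)*(-4909120/7))*(1/131575) = -106720/17787*1/131575 = -21344/468064905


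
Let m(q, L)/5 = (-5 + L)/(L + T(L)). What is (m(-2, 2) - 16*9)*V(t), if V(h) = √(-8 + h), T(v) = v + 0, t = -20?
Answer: -591*I*√7/2 ≈ -781.82*I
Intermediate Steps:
T(v) = v
m(q, L) = 5*(-5 + L)/(2*L) (m(q, L) = 5*((-5 + L)/(L + L)) = 5*((-5 + L)/((2*L))) = 5*((-5 + L)*(1/(2*L))) = 5*((-5 + L)/(2*L)) = 5*(-5 + L)/(2*L))
(m(-2, 2) - 16*9)*V(t) = ((5/2)*(-5 + 2)/2 - 16*9)*√(-8 - 20) = ((5/2)*(½)*(-3) - 144)*√(-28) = (-15/4 - 144)*(2*I*√7) = -591*I*√7/2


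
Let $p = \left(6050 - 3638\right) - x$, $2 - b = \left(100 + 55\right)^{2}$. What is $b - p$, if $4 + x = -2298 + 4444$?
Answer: $-24293$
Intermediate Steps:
$x = 2142$ ($x = -4 + \left(-2298 + 4444\right) = -4 + 2146 = 2142$)
$b = -24023$ ($b = 2 - \left(100 + 55\right)^{2} = 2 - 155^{2} = 2 - 24025 = -24023$)
$p = 270$ ($p = \left(6050 - 3638\right) - 2142 = 2412 - 2142 = 270$)
$b - p = -24023 - 270 = -24293$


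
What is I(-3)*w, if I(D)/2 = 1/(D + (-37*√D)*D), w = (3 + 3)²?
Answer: -6/1027 - 222*I*√3/1027 ≈ -0.0058423 - 0.37441*I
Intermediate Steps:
w = 36 (w = 6² = 36)
I(D) = 2/(D - 37*D^(3/2)) (I(D) = 2/(D + (-37*√D)*D) = 2/(D - 37*D^(3/2)))
I(-3)*w = (2/(-3 - (-111)*I*√3))*36 = (2/(-3 + 111*I*√3))*36 = 72/(-3 + 111*I*√3)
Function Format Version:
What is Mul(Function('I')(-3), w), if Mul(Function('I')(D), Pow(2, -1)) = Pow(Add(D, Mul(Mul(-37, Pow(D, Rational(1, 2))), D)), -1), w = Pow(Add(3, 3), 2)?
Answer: Add(Rational(-6, 1027), Mul(Rational(-222, 1027), I, Pow(3, Rational(1, 2)))) ≈ Add(-0.0058423, Mul(-0.37441, I))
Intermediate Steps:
w = 36 (w = Pow(6, 2) = 36)
Function('I')(D) = Mul(2, Pow(Add(D, Mul(-37, Pow(D, Rational(3, 2)))), -1)) (Function('I')(D) = Mul(2, Pow(Add(D, Mul(Mul(-37, Pow(D, Rational(1, 2))), D)), -1)) = Mul(2, Pow(Add(D, Mul(-37, Pow(D, Rational(3, 2)))), -1)))
Mul(Function('I')(-3), w) = Mul(Mul(2, Pow(Add(-3, Mul(-37, Pow(-3, Rational(3, 2)))), -1)), 36) = Mul(Mul(2, Pow(Add(-3, Mul(-37, Mul(-3, I, Pow(3, Rational(1, 2))))), -1)), 36) = Mul(Mul(2, Pow(Add(-3, Mul(111, I, Pow(3, Rational(1, 2)))), -1)), 36) = Mul(72, Pow(Add(-3, Mul(111, I, Pow(3, Rational(1, 2)))), -1))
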